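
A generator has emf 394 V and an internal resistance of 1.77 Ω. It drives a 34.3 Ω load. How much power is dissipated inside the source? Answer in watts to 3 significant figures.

Internal loss is I²r, with I set by the total series resistance r+R.
I = ε / (r + R) = 394 / (1.77 + 34.3) = 10.92 A
P_int = I² r = (10.92)² × 1.77 = 211.2 W

211 W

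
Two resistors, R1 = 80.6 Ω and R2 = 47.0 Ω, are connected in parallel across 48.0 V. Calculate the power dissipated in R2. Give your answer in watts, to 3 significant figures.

49.0 W

R2 sits directly across the source, so P = V²/R with V = 48.0 V.
P_R2 = V² / R2 = (48.0)² / 47.0 Ω = 49.02 W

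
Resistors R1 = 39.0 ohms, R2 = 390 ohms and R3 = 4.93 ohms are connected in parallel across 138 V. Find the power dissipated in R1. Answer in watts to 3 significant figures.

488 W

Parallel branches share the same voltage; P = V²/R gives the branch power in one step.
P_R1 = V² / R1 = (138)² / 39.0 Ω = 488.3 W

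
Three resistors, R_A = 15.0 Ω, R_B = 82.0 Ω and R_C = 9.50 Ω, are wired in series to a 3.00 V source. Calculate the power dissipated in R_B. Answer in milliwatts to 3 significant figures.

Series elements share the same current, so find I first, then use P = I²R.
R_total = 15.0 + 82.0 + 9.50 = 106.5 Ω
I = V / R_total = 3.00 / 106.5 = 0.02817 A
P_R_B = I² × R_B = (0.02817)² × 82.0 = 0.06507 W

65.1 mW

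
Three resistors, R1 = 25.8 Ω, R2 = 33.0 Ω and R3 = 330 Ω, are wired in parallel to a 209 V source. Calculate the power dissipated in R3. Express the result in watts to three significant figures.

Parallel branches share the same voltage; P = V²/R gives the branch power in one step.
P_R3 = V² / R3 = (209)² / 330 Ω = 132.4 W

132 W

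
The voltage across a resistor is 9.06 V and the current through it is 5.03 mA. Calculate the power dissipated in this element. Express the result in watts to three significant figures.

0.0456 W

Since both terminal voltage and current are stated, P = V I gives the power in one step.
P = 9.06 V × 0.005030 A = 0.04557 W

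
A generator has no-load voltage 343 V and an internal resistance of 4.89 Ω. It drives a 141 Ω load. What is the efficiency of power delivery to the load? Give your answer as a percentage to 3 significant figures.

96.6 %

Efficiency is P_load / P_total. With a series r and R sharing the same I, P = I²R for each, so η = R/(R+r).
η = R / (R + r) = 141 / (141 + 4.89) = 0.9665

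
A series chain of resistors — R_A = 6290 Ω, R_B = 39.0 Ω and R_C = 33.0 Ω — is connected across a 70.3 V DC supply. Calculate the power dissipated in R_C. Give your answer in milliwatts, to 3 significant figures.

4.03 mW

Every series element carries the same I. Get I from the total resistance, then P = I² × R_C.
R_total = 6290 + 39.0 + 33.0 = 6362 Ω
I = V / R_total = 70.3 / 6362 = 0.01105 A
P_R_C = I² × R_C = (0.01105)² × 33.0 = 0.004029 W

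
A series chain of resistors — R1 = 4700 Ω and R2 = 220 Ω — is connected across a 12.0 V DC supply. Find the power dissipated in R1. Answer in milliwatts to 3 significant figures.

28.0 mW

The current is common to all series resistors; compute it, then apply P = I²R for the target.
R_total = 4700 + 220 = 4920 Ω
I = V / R_total = 12.0 / 4920 = 0.002439 A
P_R1 = I² × R1 = (0.002439)² × 4700 = 0.02796 W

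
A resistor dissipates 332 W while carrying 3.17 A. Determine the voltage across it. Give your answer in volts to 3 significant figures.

105 V

Inverting the appropriate power form: V = P / I.
V = 332 / 3.170 = 104.7 V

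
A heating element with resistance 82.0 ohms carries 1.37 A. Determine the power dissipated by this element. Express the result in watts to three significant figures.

154 W

Knowing I and R, the power is just I²R — no need to find V first.
P = (1.370 A)² × 82.0 Ω = 153.9 W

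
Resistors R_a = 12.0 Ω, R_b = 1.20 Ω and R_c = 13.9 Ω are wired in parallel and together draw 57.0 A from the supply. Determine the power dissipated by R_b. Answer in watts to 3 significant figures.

We need the common branch voltage; get it from I_total × R_eq, then P = V²/R for the branch.
1/R_eq = 1/12.0 + 1/1.20 + 1/13.9 ⇒ R_eq = 1.012 Ω
V = I_total × R_eq = 57.00 × 1.012 = 57.66 V
P_R_b = V² / R_b = (57.66)² / 1.20 = 2770 W

2770 W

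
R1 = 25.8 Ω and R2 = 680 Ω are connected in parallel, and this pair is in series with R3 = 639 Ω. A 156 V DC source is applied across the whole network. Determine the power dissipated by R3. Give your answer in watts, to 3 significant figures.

Combine R1 and R2 into their parallel equivalent first, reducing the network to two series resistors.
R_p = (25.8×680)/(25.8+680) = 24.86 Ω
R_total = R_p + 639 = 24.86 + 639 = 663.9 Ω
I = V / R_total = 156 / 663.9 = 0.2350 A
R3 carries the full series current, so P = I²R.
P_R3 = (0.2350)² × 639 = 35.29 W

35.3 W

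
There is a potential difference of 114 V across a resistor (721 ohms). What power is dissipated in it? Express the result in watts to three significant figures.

18.0 W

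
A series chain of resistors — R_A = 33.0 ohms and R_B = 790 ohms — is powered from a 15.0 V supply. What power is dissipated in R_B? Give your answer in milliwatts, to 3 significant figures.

In a series string the same current flows through every resistor — find that current, then P = I²R for the one we want.
R_total = 33.0 + 790 = 823.0 Ω
I = V / R_total = 15.0 / 823.0 = 0.01823 A
P_R_B = I² × R_B = (0.01823)² × 790 = 0.2624 W

262 mW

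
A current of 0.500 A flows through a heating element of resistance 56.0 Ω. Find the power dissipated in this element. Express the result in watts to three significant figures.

14.0 W

The current through and the resistance of the element are both given; use P = I²R.
P = (0.5000 A)² × 56.0 Ω = 14.00 W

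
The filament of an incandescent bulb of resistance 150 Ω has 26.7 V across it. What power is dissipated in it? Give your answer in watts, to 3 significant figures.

4.75 W

V and R are stated; P = V²/R avoids computing the current.
P = (26.7 V)² / 150 Ω = 4.753 W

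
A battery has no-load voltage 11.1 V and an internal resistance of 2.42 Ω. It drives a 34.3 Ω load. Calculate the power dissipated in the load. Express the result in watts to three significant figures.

Load and internal resistance form a series loop — compute the loop current, then the load power via I²R.
I = ε / (r + R) = 11.1 / (2.42 + 34.3) = 0.3023 A
P_load = I² R = (0.3023)² × 34.3 = 3.134 W

3.13 W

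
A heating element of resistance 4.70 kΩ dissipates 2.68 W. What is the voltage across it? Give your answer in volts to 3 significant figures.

112 V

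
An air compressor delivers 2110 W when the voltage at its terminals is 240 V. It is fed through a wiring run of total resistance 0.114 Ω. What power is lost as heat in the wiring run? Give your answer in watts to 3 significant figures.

Only the current and the line resistance are needed for the I²R loss.
I = P / V = 2110 / 240 = 8.792 A through the wiring run.
P_line = I² R_line = (8.792)² × 0.114 = 8.811 W

8.81 W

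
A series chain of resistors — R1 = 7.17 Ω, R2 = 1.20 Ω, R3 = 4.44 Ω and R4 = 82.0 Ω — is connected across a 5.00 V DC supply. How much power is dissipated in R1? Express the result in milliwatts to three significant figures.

In a series string the same current flows through every resistor — find that current, then P = I²R for the one we want.
R_total = 7.17 + 1.20 + 4.44 + 82.0 = 94.81 Ω
I = V / R_total = 5.00 / 94.81 = 0.05274 A
P_R1 = I² × R1 = (0.05274)² × 7.17 = 0.01994 W

19.9 mW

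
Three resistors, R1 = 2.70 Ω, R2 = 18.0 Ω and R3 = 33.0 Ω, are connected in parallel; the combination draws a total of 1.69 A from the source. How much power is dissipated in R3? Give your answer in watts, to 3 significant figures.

0.416 W

We need the common branch voltage; get it from I_total × R_eq, then P = V²/R for the branch.
1/R_eq = 1/2.70 + 1/18.0 + 1/33.0 ⇒ R_eq = 2.192 Ω
V = I_total × R_eq = 1.690 × 2.192 = 3.704 V
P_R3 = V² / R3 = (3.704)² / 33.0 = 0.4158 W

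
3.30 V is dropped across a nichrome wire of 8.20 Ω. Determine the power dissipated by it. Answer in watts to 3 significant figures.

1.33 W

We know the drop across the element and its resistance — P = V²/R, one step.
P = (3.30 V)² / 8.20 Ω = 1.328 W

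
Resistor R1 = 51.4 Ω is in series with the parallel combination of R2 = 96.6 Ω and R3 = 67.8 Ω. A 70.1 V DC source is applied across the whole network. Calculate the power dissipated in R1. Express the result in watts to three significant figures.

30.3 W

First combine the parallel branches into one equivalent R_p, then R1 + R_p is a series pair.
R_p = (96.6×67.8)/(96.6+67.8) = 39.84 Ω
R_total = 51.4 + 39.84 = 91.24 Ω
I = V / R_total = 70.1 / 91.24 = 0.7683 A
R1 is in the main series path, so its power is I²R1.
P_R1 = (0.7683)² × 51.4 = 30.34 W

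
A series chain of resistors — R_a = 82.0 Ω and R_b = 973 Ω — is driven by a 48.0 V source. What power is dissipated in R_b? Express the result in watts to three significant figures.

In a series string the same current flows through every resistor — find that current, then P = I²R for the one we want.
R_total = 82.0 + 973 = 1055 Ω
I = V / R_total = 48.0 / 1055 = 0.04550 A
P_R_b = I² × R_b = (0.04550)² × 973 = 2.014 W

2.01 W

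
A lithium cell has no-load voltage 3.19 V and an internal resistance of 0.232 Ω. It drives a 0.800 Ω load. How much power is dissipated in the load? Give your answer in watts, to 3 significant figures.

7.64 W

Find the circuit current first, then P = I²R for the load (series elements share I).
I = ε / (r + R) = 3.19 / (0.232 + 0.800) = 3.091 A
P_load = I² R = (3.091)² × 0.800 = 7.644 W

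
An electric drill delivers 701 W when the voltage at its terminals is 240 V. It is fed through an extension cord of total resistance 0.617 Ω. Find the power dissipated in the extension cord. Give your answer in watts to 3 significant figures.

5.26 W

The extension cord is a series resistance carrying the load current; its dissipation is I²R_line.
I = P / V = 701 / 240 = 2.921 A through the extension cord.
P_line = I² R_line = (2.921)² × 0.617 = 5.264 W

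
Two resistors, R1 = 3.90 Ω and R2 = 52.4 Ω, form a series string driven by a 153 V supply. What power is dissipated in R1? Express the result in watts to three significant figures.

28.8 W

In a series string the same current flows through every resistor — find that current, then P = I²R for the one we want.
R_total = 3.90 + 52.4 = 56.30 Ω
I = V / R_total = 153 / 56.30 = 2.718 A
P_R1 = I² × R1 = (2.718)² × 3.90 = 28.80 W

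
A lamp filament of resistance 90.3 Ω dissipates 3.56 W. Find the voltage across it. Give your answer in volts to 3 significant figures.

17.9 V

Inverting the appropriate power form: V = √(P R).
V = √(3.56 × 90.3) = 17.93 V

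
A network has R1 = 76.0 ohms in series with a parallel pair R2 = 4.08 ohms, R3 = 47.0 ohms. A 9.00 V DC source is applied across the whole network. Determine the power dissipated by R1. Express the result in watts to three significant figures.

Replace R2 and R3 with their parallel equivalent so the circuit becomes R1 in series with R_p.
R_p = (4.08×47.0)/(4.08+47.0) = 3.754 Ω
R_total = 76.0 + 3.754 = 79.75 Ω
I = V / R_total = 9.00 / 79.75 = 0.1128 A
R1 is in the main series path, so its power is I²R1.
P_R1 = (0.1128)² × 76.0 = 0.9678 W

0.968 W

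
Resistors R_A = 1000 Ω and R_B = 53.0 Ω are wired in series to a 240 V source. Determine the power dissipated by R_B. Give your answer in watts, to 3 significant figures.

Since the resistors are in series they all carry the loop current I = V/R_total; the power in any one is I²R.
R_total = 1000 + 53.0 = 1053 Ω
I = V / R_total = 240 / 1053 = 0.2279 A
P_R_B = I² × R_B = (0.2279)² × 53.0 = 2.753 W

2.75 W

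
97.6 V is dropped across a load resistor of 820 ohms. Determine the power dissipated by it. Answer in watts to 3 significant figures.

11.6 W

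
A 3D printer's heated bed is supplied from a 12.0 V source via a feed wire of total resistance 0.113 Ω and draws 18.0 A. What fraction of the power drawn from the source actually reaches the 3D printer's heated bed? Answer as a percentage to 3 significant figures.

The feed wire carries the full 18.0 A.
P_line = I² R_line = (18.00)² × 0.113 = 36.61 W
P_source = V I = 12.0 × 18.00 = 216.0 W; P_load = 179.4 W
η = P_load / P_source = 179.4 / 216.0 = 0.8305

83.0 %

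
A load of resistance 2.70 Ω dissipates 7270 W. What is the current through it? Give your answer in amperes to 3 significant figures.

Inverting the appropriate power form: I = √(P / R).
I = √(7270 / 2.70) = 51.89 A

51.9 A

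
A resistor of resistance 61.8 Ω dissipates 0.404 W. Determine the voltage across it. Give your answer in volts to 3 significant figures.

5.00 V

Rearranging the power relation for the two known quantities gives V = √(P R).
V = √(0.404 × 61.8) = 4.997 V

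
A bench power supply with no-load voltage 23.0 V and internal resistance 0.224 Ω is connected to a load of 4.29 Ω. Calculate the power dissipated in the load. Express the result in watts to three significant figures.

111 W

Load and internal resistance form a series loop — compute the loop current, then the load power via I²R.
I = ε / (r + R) = 23.0 / (0.224 + 4.29) = 5.095 A
P_load = I² R = (5.095)² × 4.29 = 111.4 W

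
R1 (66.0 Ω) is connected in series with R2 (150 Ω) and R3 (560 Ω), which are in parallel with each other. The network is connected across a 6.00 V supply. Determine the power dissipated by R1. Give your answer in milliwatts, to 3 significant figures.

69.9 mW

First combine the parallel branches into one equivalent R_p, then R1 + R_p is a series pair.
R_p = (150×560)/(150+560) = 118.3 Ω
R_total = 66.0 + 118.3 = 184.3 Ω
I = V / R_total = 6.00 / 184.3 = 0.03255 A
R1 is in the main series path, so its power is I²R1.
P_R1 = (0.03255)² × 66.0 = 0.06994 W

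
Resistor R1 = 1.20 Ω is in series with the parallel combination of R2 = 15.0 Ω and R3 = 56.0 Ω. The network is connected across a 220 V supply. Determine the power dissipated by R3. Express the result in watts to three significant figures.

712 W

Collapse R2‖R3 to a single equivalent, reducing the network to two series elements.
R_p = (15.0×56.0)/(15.0+56.0) = 11.83 Ω
R_total = 1.20 + 11.83 = 13.03 Ω
I = V / R_total = 220 / 13.03 = 16.88 A
Voltage across the parallel pair: V_p = I × R_p = 16.88 × 11.83 = 199.7 V
With V_p across R3, its power is V_p²/R3.
P_R3 = (199.7)² / 56.0 = 712.4 W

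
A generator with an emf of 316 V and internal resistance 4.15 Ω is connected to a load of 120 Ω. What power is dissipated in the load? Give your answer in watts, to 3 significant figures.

777 W

Load and internal resistance form a series loop — compute the loop current, then the load power via I²R.
I = ε / (r + R) = 316 / (4.15 + 120) = 2.545 A
P_load = I² R = (2.545)² × 120 = 777.4 W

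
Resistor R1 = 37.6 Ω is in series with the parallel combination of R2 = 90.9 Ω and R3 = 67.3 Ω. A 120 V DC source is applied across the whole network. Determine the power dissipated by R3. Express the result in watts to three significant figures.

55.0 W

Collapse R2‖R3 to a single equivalent, reducing the network to two series elements.
R_p = (90.9×67.3)/(90.9+67.3) = 38.67 Ω
R_total = 37.6 + 38.67 = 76.27 Ω
I = V / R_total = 120 / 76.27 = 1.573 A
Voltage across the parallel pair: V_p = I × R_p = 1.573 × 38.67 = 60.84 V
With V_p across R3, its power is V_p²/R3.
P_R3 = (60.84)² / 67.3 = 55.00 W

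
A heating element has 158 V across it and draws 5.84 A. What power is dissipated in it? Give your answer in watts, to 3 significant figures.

923 W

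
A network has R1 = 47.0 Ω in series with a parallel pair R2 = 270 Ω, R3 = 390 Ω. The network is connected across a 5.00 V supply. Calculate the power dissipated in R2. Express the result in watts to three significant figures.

0.0552 W

Collapse R2‖R3 to a single equivalent, reducing the network to two series elements.
R_p = (270×390)/(270+390) = 159.5 Ω
R_total = 47.0 + 159.5 = 206.5 Ω
I = V / R_total = 5.00 / 206.5 = 0.02421 A
Voltage across the parallel pair: V_p = I × R_p = 0.02421 × 159.5 = 3.862 V
R2 is across V_p, so use P = V²/R for that branch.
P_R2 = (3.862)² / 270 = 0.05525 W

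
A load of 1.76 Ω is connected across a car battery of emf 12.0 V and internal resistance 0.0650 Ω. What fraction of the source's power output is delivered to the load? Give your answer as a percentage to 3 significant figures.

96.4 %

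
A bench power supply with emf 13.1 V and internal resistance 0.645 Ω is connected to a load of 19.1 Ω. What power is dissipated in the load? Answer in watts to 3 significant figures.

8.41 W

Load and internal resistance form a series loop — compute the loop current, then the load power via I²R.
I = ε / (r + R) = 13.1 / (0.645 + 19.1) = 0.6635 A
P_load = I² R = (0.6635)² × 19.1 = 8.407 W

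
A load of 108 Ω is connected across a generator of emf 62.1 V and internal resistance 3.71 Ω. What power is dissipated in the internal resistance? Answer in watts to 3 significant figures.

The source's internal resistance is just another series element carrying I; its dissipation is I²r.
I = ε / (r + R) = 62.1 / (3.71 + 108) = 0.5559 A
P_int = I² r = (0.5559)² × 3.71 = 1.146 W

1.15 W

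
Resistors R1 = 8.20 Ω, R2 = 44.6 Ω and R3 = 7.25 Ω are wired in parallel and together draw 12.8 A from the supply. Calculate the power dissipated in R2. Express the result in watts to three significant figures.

46.1 W

Parallel branches share V, not I — compute V via R_eq, then use V²/R for the target branch.
1/R_eq = 1/8.20 + 1/44.6 + 1/7.25 ⇒ R_eq = 3.542 Ω
V = I_total × R_eq = 12.80 × 3.542 = 45.34 V
P_R2 = V² / R2 = (45.34)² / 44.6 = 46.09 W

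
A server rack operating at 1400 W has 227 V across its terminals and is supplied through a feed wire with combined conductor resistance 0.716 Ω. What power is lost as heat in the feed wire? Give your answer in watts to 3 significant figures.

Line loss is just I²R for the cable — we know both I and R_line directly.
I = P / V = 1400 / 227 = 6.167 A through the feed wire.
P_line = I² R_line = (6.167)² × 0.716 = 27.23 W

27.2 W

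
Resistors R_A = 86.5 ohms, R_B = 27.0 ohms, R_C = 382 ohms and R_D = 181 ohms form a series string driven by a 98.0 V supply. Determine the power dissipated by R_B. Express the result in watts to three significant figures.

Since the resistors are in series they all carry the loop current I = V/R_total; the power in any one is I²R.
R_total = 86.5 + 27.0 + 382 + 181 = 676.5 Ω
I = V / R_total = 98.0 / 676.5 = 0.1449 A
P_R_B = I² × R_B = (0.1449)² × 27.0 = 0.5666 W

0.567 W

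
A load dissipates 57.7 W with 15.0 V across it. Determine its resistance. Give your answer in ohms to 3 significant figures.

3.90 Ω

The two known quantities fix the third via R = V² / P.
R = (15.0)² / 57.7 = 3.899 Ω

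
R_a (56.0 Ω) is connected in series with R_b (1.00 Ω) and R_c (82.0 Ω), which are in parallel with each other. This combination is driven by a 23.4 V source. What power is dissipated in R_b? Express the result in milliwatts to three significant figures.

Collapse R_b‖R_c to a single equivalent, reducing the network to two series elements.
R_p = (1.00×82.0)/(1.00+82.0) = 0.9880 Ω
R_total = 56.0 + 0.9880 = 56.99 Ω
I = V / R_total = 23.4 / 56.99 = 0.4106 A
Voltage across the parallel pair: V_p = I × R_p = 0.4106 × 0.9880 = 0.4057 V
R_b sees V_p directly, so P = V_p² / R_b.
P_R_b = (0.4057)² / 1.00 = 0.1646 W

165 mW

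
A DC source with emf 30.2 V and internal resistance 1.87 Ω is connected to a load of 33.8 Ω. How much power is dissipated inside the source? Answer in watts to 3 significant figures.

r is in series with the load, so it carries the full circuit current — the loss in it is I²r.
I = ε / (r + R) = 30.2 / (1.87 + 33.8) = 0.8466 A
P_int = I² r = (0.8466)² × 1.87 = 1.340 W

1.34 W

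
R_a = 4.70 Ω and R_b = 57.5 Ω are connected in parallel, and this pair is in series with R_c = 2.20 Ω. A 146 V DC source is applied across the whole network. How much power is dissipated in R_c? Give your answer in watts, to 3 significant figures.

Combine R_a and R_b into their parallel equivalent first, reducing the network to two series resistors.
R_p = (4.70×57.5)/(4.70+57.5) = 4.345 Ω
R_total = R_p + 2.20 = 4.345 + 2.20 = 6.545 Ω
I = V / R_total = 146 / 6.545 = 22.31 A
All the supply current flows through R_c; use P = I²R_c.
P_R_c = (22.31)² × 2.20 = 1095 W

1090 W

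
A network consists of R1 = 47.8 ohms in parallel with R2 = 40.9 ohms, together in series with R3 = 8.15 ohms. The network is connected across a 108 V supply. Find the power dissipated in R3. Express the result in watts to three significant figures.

104 W

First find R_p for the parallel pair, then treat R_p + R3 as a series loop.
R_p = (47.8×40.9)/(47.8+40.9) = 22.04 Ω
R_total = R_p + 8.15 = 22.04 + 8.15 = 30.19 Ω
I = V / R_total = 108 / 30.19 = 3.577 A
R3 is the series element, so its power is I²R.
P_R3 = (3.577)² × 8.15 = 104.3 W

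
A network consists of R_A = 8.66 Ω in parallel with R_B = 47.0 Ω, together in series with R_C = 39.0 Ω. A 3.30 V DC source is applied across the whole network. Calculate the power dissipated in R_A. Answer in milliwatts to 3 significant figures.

Collapse the R_A‖R_B pair into one equivalent R_p; then R_p and R_C form a series string.
R_p = (8.66×47.0)/(8.66+47.0) = 7.313 Ω
R_total = R_p + 39.0 = 7.313 + 39.0 = 46.31 Ω
I = V / R_total = 3.30 / 46.31 = 0.07125 A
Voltage across the parallel pair: V_p = I × R_p = 0.07125 × 7.313 = 0.5211 V
R_A sits across V_p; its power is V_p²/R.
P_R_A = (0.5211)² / 8.66 = 0.03135 W

31.4 mW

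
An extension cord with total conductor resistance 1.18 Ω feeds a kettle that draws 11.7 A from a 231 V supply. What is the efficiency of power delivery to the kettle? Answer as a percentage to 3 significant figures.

The extension cord carries the full 11.7 A.
P_line = I² R_line = (11.70)² × 1.18 = 161.5 W
P_source = V I = 231 × 11.70 = 2703 W; P_load = 2541 W
η = P_load / P_source = 2541 / 2703 = 0.9402

94.0 %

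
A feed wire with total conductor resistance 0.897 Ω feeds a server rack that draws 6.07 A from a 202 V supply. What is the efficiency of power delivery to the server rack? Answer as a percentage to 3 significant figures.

97.3 %

The feed wire carries the full 6.07 A.
P_line = I² R_line = (6.070)² × 0.897 = 33.05 W
P_source = V I = 202 × 6.070 = 1226 W; P_load = 1193 W
η = P_load / P_source = 1193 / 1226 = 0.9730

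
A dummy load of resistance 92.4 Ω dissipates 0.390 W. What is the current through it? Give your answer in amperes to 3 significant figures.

0.0650 A

Rearranging the power relation for the two known quantities gives I = √(P / R).
I = √(0.390 / 92.4) = 0.06497 A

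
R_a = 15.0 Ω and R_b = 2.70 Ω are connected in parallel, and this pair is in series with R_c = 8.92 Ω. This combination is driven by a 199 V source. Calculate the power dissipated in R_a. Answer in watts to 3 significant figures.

First find R_p for the parallel pair, then treat R_p + R_c as a series loop.
R_p = (15.0×2.70)/(15.0+2.70) = 2.288 Ω
R_total = R_p + 8.92 = 2.288 + 8.92 = 11.21 Ω
I = V / R_total = 199 / 11.21 = 17.75 A
Voltage across the parallel pair: V_p = I × R_p = 17.75 × 2.288 = 40.63 V
Use P = V²/R for R_a with V = V_p.
P_R_a = (40.63)² / 15.0 = 110.0 W

110 W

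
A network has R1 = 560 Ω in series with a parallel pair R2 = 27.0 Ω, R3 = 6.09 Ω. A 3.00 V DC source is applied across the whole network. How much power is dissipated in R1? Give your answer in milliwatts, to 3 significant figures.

15.8 mW

Collapse R2‖R3 to a single equivalent, reducing the network to two series elements.
R_p = (27.0×6.09)/(27.0+6.09) = 4.969 Ω
R_total = 560 + 4.969 = 565.0 Ω
I = V / R_total = 3.00 / 565.0 = 0.005310 A
The full supply current passes through R1: P = I²R.
P_R1 = (0.005310)² × 560 = 0.01579 W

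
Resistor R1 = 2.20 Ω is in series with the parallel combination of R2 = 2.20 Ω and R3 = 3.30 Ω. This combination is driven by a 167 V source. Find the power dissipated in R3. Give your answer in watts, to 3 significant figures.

Reduce the parallel pair to R_p first; the network is then a simple series string.
R_p = (2.20×3.30)/(2.20+3.30) = 1.320 Ω
R_total = 2.20 + 1.320 = 3.520 Ω
I = V / R_total = 167 / 3.520 = 47.44 A
Voltage across the parallel pair: V_p = I × R_p = 47.44 × 1.320 = 62.62 V
R3 is across V_p, so use P = V²/R for that branch.
P_R3 = (62.62)² / 3.30 = 1188 W

1190 W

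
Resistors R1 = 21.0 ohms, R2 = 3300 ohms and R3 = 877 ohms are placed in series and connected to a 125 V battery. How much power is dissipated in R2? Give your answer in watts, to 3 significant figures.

2.93 W

Series elements share the same current, so find I first, then use P = I²R.
R_total = 21.0 + 3300 + 877 = 4198 Ω
I = V / R_total = 125 / 4198 = 0.02978 A
P_R2 = I² × R2 = (0.02978)² × 3300 = 2.926 W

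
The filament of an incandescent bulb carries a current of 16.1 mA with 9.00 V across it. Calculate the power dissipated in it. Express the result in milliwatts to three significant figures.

145 mW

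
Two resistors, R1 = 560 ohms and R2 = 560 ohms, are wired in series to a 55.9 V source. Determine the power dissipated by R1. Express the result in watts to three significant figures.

The current is common to all series resistors; compute it, then apply P = I²R for the target.
R_total = 560 + 560 = 1120 Ω
I = V / R_total = 55.9 / 1120 = 0.04991 A
P_R1 = I² × R1 = (0.04991)² × 560 = 1.395 W

1.40 W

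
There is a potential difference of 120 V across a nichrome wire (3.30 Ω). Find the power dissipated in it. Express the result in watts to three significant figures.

With V across and R both known, P = V²/R gives the dissipation directly.
P = (120 V)² / 3.30 Ω = 4364 W

4360 W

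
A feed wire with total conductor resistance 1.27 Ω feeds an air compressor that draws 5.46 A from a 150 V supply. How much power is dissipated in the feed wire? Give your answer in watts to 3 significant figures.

Only the current and the line resistance are needed for the I²R loss.
The feed wire carries the full 5.46 A.
P_line = I² R_line = (5.460)² × 1.27 = 37.86 W

37.9 W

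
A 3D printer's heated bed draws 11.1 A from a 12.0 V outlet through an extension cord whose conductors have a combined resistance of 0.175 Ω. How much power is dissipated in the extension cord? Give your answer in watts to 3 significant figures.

The extension cord and load are in series, so the same current flows in both; the loss is I²R_line.
The extension cord carries the full 11.1 A.
P_line = I² R_line = (11.10)² × 0.175 = 21.56 W

21.6 W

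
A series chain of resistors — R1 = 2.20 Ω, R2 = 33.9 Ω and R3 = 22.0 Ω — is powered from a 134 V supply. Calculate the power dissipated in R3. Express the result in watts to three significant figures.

Since the resistors are in series they all carry the loop current I = V/R_total; the power in any one is I²R.
R_total = 2.20 + 33.9 + 22.0 = 58.10 Ω
I = V / R_total = 134 / 58.10 = 2.306 A
P_R3 = I² × R3 = (2.306)² × 22.0 = 117.0 W

117 W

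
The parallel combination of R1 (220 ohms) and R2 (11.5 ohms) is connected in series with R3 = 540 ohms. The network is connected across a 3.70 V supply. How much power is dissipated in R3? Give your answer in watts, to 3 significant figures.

0.0244 W

Collapse the R1‖R2 pair into one equivalent R_p; then R_p and R3 form a series string.
R_p = (220×11.5)/(220+11.5) = 10.93 Ω
R_total = R_p + 540 = 10.93 + 540 = 550.9 Ω
I = V / R_total = 3.70 / 550.9 = 0.006716 A
R3 is the series element, so its power is I²R.
P_R3 = (0.006716)² × 540 = 0.02436 W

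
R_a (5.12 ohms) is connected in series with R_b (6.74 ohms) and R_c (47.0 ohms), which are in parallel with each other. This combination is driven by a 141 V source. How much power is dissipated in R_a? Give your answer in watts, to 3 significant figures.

Reduce the parallel pair to R_p first; the network is then a simple series string.
R_p = (6.74×47.0)/(6.74+47.0) = 5.895 Ω
R_total = 5.12 + 5.895 = 11.01 Ω
I = V / R_total = 141 / 11.01 = 12.80 A
R_a carries the full series current, so P = I²R.
P_R_a = (12.80)² × 5.12 = 839.0 W

839 W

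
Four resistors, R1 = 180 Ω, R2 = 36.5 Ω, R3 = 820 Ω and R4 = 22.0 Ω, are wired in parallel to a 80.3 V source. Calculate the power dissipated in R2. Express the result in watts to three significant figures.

177 W

Each parallel branch sees the full supply voltage, so P = V²/R applies directly to the target branch.
P_R2 = V² / R2 = (80.3)² / 36.5 Ω = 176.7 W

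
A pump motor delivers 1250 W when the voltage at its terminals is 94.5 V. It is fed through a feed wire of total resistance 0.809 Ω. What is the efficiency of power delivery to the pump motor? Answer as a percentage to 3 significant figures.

I = P / V = 1250 / 94.5 = 13.23 A through the feed wire.
P_line = I² R_line = (13.23)² × 0.809 = 141.5 W
P_source = P_load + P_line = 1250 + 141.5 = 1392 W
η = P_load / P_source = 1250 / 1392 = 0.8983

89.8 %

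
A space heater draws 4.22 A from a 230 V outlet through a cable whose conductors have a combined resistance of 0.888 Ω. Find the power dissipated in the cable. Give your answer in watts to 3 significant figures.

Line loss is just I²R for the cable — we know both I and R_line directly.
The cable carries the full 4.22 A.
P_line = I² R_line = (4.220)² × 0.888 = 15.81 W

15.8 W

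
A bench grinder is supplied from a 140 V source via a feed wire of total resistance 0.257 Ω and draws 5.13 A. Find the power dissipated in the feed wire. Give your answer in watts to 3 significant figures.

6.76 W

Only the current and the line resistance are needed for the I²R loss.
The feed wire carries the full 5.13 A.
P_line = I² R_line = (5.130)² × 0.257 = 6.763 W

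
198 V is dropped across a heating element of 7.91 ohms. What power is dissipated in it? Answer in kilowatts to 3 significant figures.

We know the drop across the element and its resistance — P = V²/R, one step.
P = (198 V)² / 7.91 Ω = 4956 W

4.96 kW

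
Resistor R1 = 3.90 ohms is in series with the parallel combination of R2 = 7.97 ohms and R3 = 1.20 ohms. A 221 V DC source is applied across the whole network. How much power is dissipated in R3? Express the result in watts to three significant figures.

1810 W

Collapse R2‖R3 to a single equivalent, reducing the network to two series elements.
R_p = (7.97×1.20)/(7.97+1.20) = 1.043 Ω
R_total = 3.90 + 1.043 = 4.943 Ω
I = V / R_total = 221 / 4.943 = 44.71 A
Voltage across the parallel pair: V_p = I × R_p = 44.71 × 1.043 = 46.63 V
With V_p across R3, its power is V_p²/R3.
P_R3 = (46.63)² / 1.20 = 1812 W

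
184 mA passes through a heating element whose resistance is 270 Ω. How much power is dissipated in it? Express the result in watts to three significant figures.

9.14 W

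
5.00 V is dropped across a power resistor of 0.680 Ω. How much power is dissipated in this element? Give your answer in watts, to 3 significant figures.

36.8 W

V and R are stated; P = V²/R avoids computing the current.
P = (5.00 V)² / 0.680 Ω = 36.76 W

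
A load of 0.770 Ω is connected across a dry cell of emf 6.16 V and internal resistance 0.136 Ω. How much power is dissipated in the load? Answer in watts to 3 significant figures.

Load and internal resistance form a series loop — compute the loop current, then the load power via I²R.
I = ε / (r + R) = 6.16 / (0.136 + 0.770) = 6.799 A
P_load = I² R = (6.799)² × 0.770 = 35.60 W

35.6 W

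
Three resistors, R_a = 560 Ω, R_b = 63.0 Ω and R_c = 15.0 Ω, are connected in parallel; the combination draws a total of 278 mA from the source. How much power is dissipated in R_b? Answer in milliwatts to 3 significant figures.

173 mW

The branches share the same voltage, but only the total current is given — find V from the equivalent resistance first.
1/R_eq = 1/560 + 1/63.0 + 1/15.0 ⇒ R_eq = 11.86 Ω
V = I_total × R_eq = 0.2780 × 11.86 = 3.297 V
P_R_b = V² / R_b = (3.297)² / 63.0 = 0.1725 W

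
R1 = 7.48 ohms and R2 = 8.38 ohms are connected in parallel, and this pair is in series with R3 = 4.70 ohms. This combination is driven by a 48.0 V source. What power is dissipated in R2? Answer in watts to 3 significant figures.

57.4 W

First find R_p for the parallel pair, then treat R_p + R3 as a series loop.
R_p = (7.48×8.38)/(7.48+8.38) = 3.952 Ω
R_total = R_p + 4.70 = 3.952 + 4.70 = 8.652 Ω
I = V / R_total = 48.0 / 8.652 = 5.548 A
Voltage across the parallel pair: V_p = I × R_p = 5.548 × 3.952 = 21.93 V
R2 sits across V_p; its power is V_p²/R.
P_R2 = (21.93)² / 8.38 = 57.37 W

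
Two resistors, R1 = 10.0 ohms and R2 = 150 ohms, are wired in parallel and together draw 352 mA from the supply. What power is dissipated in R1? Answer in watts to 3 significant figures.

Only the total current is stated, so first find the parallel equivalent to get the voltage across the combination.
1/R_eq = 1/10.0 + 1/150 ⇒ R_eq = 9.375 Ω
V = I_total × R_eq = 0.3520 × 9.375 = 3.300 V
P_R1 = V² / R1 = (3.300)² / 10.0 = 1.089 W

1.09 W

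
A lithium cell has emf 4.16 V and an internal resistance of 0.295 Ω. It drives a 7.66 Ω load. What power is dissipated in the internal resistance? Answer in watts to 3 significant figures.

The source's internal resistance is just another series element carrying I; its dissipation is I²r.
I = ε / (r + R) = 4.16 / (0.295 + 7.66) = 0.5229 A
P_int = I² r = (0.5229)² × 0.295 = 0.08067 W

0.0807 W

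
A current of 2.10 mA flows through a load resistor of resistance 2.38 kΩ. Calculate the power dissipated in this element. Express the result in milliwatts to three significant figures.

The current through and the resistance of the element are both given; use P = I²R.
P = (0.002100 A)² × 2380 Ω = 0.01050 W

10.5 mW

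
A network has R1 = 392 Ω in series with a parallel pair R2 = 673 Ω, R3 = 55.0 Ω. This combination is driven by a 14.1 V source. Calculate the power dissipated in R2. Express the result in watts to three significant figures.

0.00389 W

Collapse R2‖R3 to a single equivalent, reducing the network to two series elements.
R_p = (673×55.0)/(673+55.0) = 50.84 Ω
R_total = 392 + 50.84 = 442.8 Ω
I = V / R_total = 14.1 / 442.8 = 0.03184 A
Voltage across the parallel pair: V_p = I × R_p = 0.03184 × 50.84 = 1.619 V
R2 is across V_p, so use P = V²/R for that branch.
P_R2 = (1.619)² / 673 = 0.003894 W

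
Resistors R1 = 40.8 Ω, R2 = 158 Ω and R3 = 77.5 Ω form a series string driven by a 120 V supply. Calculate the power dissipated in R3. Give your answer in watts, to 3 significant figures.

14.6 W

Series elements share the same current, so find I first, then use P = I²R.
R_total = 40.8 + 158 + 77.5 = 276.3 Ω
I = V / R_total = 120 / 276.3 = 0.4343 A
P_R3 = I² × R3 = (0.4343)² × 77.5 = 14.62 W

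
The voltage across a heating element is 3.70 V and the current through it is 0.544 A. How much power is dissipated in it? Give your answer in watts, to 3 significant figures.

With V and I both given, power follows immediately from P = V I.
P = 3.70 V × 0.5440 A = 2.013 W

2.01 W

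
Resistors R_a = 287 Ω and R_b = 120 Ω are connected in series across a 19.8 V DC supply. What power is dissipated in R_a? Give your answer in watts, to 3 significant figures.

Every series element carries the same I. Get I from the total resistance, then P = I² × R_a.
R_total = 287 + 120 = 407.0 Ω
I = V / R_total = 19.8 / 407.0 = 0.04865 A
P_R_a = I² × R_a = (0.04865)² × 287 = 0.6792 W

0.679 W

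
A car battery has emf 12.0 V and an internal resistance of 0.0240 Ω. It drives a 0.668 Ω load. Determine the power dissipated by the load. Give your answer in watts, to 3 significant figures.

The internal resistance and the load are in series, so the same I flows through both; get I from ε/(r+R), then I²R for the load.
I = ε / (r + R) = 12.0 / (0.0240 + 0.668) = 17.34 A
P_load = I² R = (17.34)² × 0.668 = 200.9 W

201 W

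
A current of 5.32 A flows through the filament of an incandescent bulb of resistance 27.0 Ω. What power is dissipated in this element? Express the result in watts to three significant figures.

764 W

The current through and the resistance of the element are both given; use P = I²R.
P = (5.320 A)² × 27.0 Ω = 764.2 W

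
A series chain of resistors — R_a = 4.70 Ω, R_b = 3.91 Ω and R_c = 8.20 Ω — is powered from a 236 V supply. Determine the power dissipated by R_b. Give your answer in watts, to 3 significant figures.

771 W

Series elements share the same current, so find I first, then use P = I²R.
R_total = 4.70 + 3.91 + 8.20 = 16.81 Ω
I = V / R_total = 236 / 16.81 = 14.04 A
P_R_b = I² × R_b = (14.04)² × 3.91 = 770.7 W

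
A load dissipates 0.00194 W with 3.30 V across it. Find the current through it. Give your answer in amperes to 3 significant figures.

0.000588 A

Inverting the appropriate power form: I = P / V.
I = 0.00194 / 3.30 = 0.0005879 A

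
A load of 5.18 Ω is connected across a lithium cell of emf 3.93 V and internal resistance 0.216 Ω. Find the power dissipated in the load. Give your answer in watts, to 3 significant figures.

Load and internal resistance form a series loop — compute the loop current, then the load power via I²R.
I = ε / (r + R) = 3.93 / (0.216 + 5.18) = 0.7283 A
P_load = I² R = (0.7283)² × 5.18 = 2.748 W

2.75 W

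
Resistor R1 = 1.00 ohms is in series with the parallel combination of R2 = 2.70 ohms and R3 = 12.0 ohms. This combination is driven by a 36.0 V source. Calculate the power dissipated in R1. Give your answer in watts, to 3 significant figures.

First combine the parallel branches into one equivalent R_p, then R1 + R_p is a series pair.
R_p = (2.70×12.0)/(2.70+12.0) = 2.204 Ω
R_total = 1.00 + 2.204 = 3.204 Ω
I = V / R_total = 36.0 / 3.204 = 11.24 A
R1 carries the full series current, so P = I²R.
P_R1 = (11.24)² × 1.00 = 126.2 W

126 W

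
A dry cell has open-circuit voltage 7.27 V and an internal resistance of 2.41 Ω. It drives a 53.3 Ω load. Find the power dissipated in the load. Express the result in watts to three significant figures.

0.908 W

Load and internal resistance form a series loop — compute the loop current, then the load power via I²R.
I = ε / (r + R) = 7.27 / (2.41 + 53.3) = 0.1305 A
P_load = I² R = (0.1305)² × 53.3 = 0.9077 W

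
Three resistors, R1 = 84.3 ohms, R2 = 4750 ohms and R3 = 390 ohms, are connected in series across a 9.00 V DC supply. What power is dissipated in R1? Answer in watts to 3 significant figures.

0.000250 W

In a series string the same current flows through every resistor — find that current, then P = I²R for the one we want.
R_total = 84.3 + 4750 + 390 = 5224 Ω
I = V / R_total = 9.00 / 5224 = 0.001723 A
P_R1 = I² × R1 = (0.001723)² × 84.3 = 0.0002502 W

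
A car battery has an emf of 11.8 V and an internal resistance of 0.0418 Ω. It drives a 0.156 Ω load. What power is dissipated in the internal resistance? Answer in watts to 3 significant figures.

149 W

Internal loss is I²r, with I set by the total series resistance r+R.
I = ε / (r + R) = 11.8 / (0.0418 + 0.156) = 59.66 A
P_int = I² r = (59.66)² × 0.0418 = 148.8 W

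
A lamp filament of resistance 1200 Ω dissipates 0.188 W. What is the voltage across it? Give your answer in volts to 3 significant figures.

15.0 V

From P = V I = I²R = V²/R, with the two given quantities we get V = √(P R).
V = √(0.188 × 1200) = 15.02 V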